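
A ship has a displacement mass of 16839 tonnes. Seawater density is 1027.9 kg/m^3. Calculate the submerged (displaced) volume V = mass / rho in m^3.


Formula: V = mass / rho
Step 1 — convert tonnes to kg: 16839 t * 1000 = 16839000 kg
Step 2 — V = 16839000 / 1027.9 ≈ 16382 m^3 (5 s.f.)

16382 m^3


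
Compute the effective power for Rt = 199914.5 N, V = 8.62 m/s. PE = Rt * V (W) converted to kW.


Formula: PE = Rt * V / 1000 (kW)
Step 1 — PE (W) = 199914.5 * 8.62 = 1723262.99 W
Step 2 — PE (kW) = 1723262.99 / 1000 ≈ 1723.3 kW (5 s.f.)

1723.3 kW


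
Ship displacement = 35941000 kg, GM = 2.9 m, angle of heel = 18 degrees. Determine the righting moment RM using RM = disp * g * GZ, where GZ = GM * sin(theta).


Formula: GZ = GM * sin(theta); RM = disp * g * GZ
Step 1 — GZ = 2.9 * sin(18°) = 2.9 * 0.309017 = 0.896149 m
Step 2 — RM = 35941000 * 9.81 * 0.896149 ≈ 315970000 N·m (5 s.f.)

315970000 N·m


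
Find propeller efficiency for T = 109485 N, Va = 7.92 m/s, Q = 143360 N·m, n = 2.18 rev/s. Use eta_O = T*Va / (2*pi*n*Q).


Formula: eta = T * Va / (2 * pi * n * Q)
Step 1 — numerator = T * Va = 109485 * 7.92 = 867121.2
Step 2 — 2 * pi * n = 2 * pi * 2.18 = 13.697344
Step 3 — denominator = 13.697344 * 143360 = 1963651.24
Step 4 — eta = 867121.2 / 1963651.24 ≈ 0.44159 (5 s.f.)

0.44159


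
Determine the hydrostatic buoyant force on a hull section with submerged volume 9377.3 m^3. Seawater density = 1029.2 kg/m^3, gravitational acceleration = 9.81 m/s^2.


Formula: Fb = rho * g * V
Substituting: Fb = 1029.2 * 9.81 * 9377.3
Intermediate: 1029.2 * 9.81 = 10096.452
Result: Fb = 10096.452 * 9377.3 ≈ 94677000 N (5 s.f.)

94677000 N


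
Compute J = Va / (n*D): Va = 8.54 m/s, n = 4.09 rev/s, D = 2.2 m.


Formula: J = Va / (n * D)
Step 1 — n * D = 4.09 * 2.2 = 8.998
Step 2 — J = 8.54 / 8.998 ≈ 0.94910 (5 s.f.)

0.94910


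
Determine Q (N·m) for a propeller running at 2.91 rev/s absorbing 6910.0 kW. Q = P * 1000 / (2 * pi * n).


Formula: Q = P_W / (2 * pi * n)
Step 1 — P_W = 6910.0 kW * 1000 = 6910000.0 W
Step 2 — 2 * pi * n = 2 * pi * 2.91 = 18.284069
Step 3 — Q = 6910000.0 / 18.284069 ≈ 377920 N·m (5 s.f.)

377920 N·m


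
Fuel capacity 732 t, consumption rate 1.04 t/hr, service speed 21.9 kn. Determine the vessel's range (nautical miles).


Formula: endurance = fuel / rate; range = endurance * speed
Step 1 — endurance = 732 / 1.04 = 703.8462 hours
Step 2 — range = 703.8462 * 21.9 ≈ 15414 nautical miles (5 s.f.)

15414 NM


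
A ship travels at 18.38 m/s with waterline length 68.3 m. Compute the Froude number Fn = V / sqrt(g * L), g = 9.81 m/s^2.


Formula: Fn = V / sqrt(g * L)
Step 1 — g * L = 9.81 * 68.3 = 670.023
Step 2 — sqrt(g * L) = sqrt(670.023) = 25.884802
Step 3 — Fn = 18.38 / 25.884802 ≈ 0.71007 (5 s.f.)

0.71007


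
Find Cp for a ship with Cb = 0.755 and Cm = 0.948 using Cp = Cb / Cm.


Formula: Cp = Cb / Cm
Substituting: Cp = 0.755 / 0.948
Result: Cp ≈ 0.79641 (5 s.f.)

0.79641


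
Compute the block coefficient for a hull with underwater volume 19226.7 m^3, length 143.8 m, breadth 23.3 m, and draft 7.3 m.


Formula: Cb = V / (L * B * T)
Step 1 — L * B * T = 143.8 * 23.3 * 7.3 = 24458.942 m^3
Step 2 — Cb = 19226.7 / 24458.942 ≈ 0.78608 (5 s.f.)

0.78608


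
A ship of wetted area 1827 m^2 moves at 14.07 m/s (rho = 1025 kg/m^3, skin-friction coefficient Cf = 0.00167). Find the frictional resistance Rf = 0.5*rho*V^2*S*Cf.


Formula: Rf = 0.5 * rho * V^2 * S * Cf
Step 1 — V^2 = 14.07^2 = 197.9649
Step 2 — 0.5 * rho * V^2 = 0.5 * 1025 * 197.9649 = 101457.01125
Step 3 — Rf = 101457.01125 * 1827 * 0.00167 ≈ 309550 N (5 s.f.)

309550 N


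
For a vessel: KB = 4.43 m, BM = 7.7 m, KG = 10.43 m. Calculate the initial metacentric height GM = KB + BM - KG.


Formula: GM = KB + BM - KG
Step 1 — KM = KB + BM = 4.43 + 7.7 = 12.13 m
Step 2 — GM = KM - KG = 12.13 - 10.43 = 1.7 m

1.7 m


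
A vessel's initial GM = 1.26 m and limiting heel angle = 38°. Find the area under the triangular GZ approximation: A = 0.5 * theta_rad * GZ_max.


Formula: GZ_max = GM * sin(theta); Area = 0.5 * theta_rad * GZ_max
Step 1 — GZ_max = 1.26 * sin(38°) = 1.26 * 0.615661 = 0.775733 m
Step 2 — theta_rad = 38 * pi/180 = 0.663225 rad
Step 3 — Area = 0.5 * 0.663225 * 0.775733 ≈ 0.25724 m·rad (5 s.f.)

0.25724 m·rad


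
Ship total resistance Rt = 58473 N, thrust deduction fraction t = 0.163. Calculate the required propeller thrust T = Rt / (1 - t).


Formula: T = Rt / (1 - t)
Step 1 — (1 - t) = 1 - 0.163 = 0.837
Step 2 — T = 58473 / 0.837 ≈ 69860 N (5 s.f.)

69860 N


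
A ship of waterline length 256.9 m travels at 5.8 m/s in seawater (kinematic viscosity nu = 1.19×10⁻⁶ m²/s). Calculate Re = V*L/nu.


Formula: Re = V * L / nu
Step 1 — V * L = 5.8 * 256.9 = 1490.02 m^2/s
Step 2 — Re = 1490.02 / 1.19e-6 = 1.25e+09

1.25e+09


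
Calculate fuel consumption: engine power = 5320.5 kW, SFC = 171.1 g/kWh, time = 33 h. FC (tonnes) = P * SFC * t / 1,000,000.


Formula: FC (tonnes) = P * SFC * t / 1,000,000
Step 1 — P * SFC * t = 5320.5 * 171.1 * 33 = 30041139.15 g
Step 2 — FC (tonnes) = 30041139.15 / 1,000,000 ≈ 30.041 tonnes (5 s.f.)

30.041 tonnes


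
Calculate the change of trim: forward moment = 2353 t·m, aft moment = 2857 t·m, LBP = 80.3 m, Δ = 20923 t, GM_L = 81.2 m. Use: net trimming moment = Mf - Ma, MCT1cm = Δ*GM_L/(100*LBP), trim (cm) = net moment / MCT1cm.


Formula: net trimming moment = Mf - Ma; MCT1cm = Δ*GM_L/(100*LBP); trim = net moment / MCT1cm
Step 1 — net trimming moment = 2353 - 2857 = -504 t·m
Step 2 — MCT1cm = 20923 * 81.2 / (100 * 80.3) = 211.575 t·m/cm
Step 3 — trim = -504 / 211.575 ≈ -2.3821 cm (5 s.f.)

-2.3821 cm


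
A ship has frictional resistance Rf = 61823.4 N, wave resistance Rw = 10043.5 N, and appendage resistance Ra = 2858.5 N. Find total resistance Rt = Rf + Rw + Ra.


Formula: Rt = Rf + Rw + Ra
Substituting: Rt = 61823.4 + 10043.5 + 2858.5
Result: Rt = 74725.4 N

74725.4 N


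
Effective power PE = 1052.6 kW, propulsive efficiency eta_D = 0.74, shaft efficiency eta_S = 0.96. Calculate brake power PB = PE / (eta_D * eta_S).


Formula: PB = PE / (eta_D * eta_S)
Step 1 — combined efficiency = eta_D * eta_S = 0.74 * 0.96 = 0.7104
Step 2 — PB = 1052.6 / 0.7104 ≈ 1481.7 kW (5 s.f.)

1481.7 kW


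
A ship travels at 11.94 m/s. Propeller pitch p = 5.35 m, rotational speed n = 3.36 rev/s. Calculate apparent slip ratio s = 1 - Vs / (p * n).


Formula: s = 1 - Vs / (p * n)
Step 1 — p * n = 5.35 * 3.36 = 17.976
Step 2 — Vs / (p*n) = 11.94 / 17.976 = 0.664219 (6 d.p.)
Step 3 — s = 1 - 0.664219 = 0.335781

0.335781


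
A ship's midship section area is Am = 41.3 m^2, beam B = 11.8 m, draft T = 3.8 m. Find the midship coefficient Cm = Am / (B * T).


Formula: Cm = Am / (B * T)
Step 1 — B * T = 11.8 * 3.8 = 44.84 m^2
Step 2 — Cm = 41.3 / 44.84 ≈ 0.92105 (5 s.f.)

0.92105


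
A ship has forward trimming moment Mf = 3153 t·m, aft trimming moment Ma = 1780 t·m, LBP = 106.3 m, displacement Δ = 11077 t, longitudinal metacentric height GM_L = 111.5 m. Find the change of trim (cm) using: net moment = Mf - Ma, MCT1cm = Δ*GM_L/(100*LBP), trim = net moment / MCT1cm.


Formula: net trimming moment = Mf - Ma; MCT1cm = Δ*GM_L/(100*LBP); trim = net moment / MCT1cm
Step 1 — net trimming moment = 3153 - 1780 = 1373 t·m
Step 2 — MCT1cm = 11077 * 111.5 / (100 * 106.3) = 116.1887 t·m/cm
Step 3 — trim = 1373 / 116.1887 ≈ 11.817 cm (5 s.f.)

11.817 cm


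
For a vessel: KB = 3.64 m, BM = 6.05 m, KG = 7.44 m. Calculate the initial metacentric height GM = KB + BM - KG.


Formula: GM = KB + BM - KG
Step 1 — KM = KB + BM = 3.64 + 6.05 = 9.69 m
Step 2 — GM = KM - KG = 9.69 - 7.44 = 2.25 m

2.25 m


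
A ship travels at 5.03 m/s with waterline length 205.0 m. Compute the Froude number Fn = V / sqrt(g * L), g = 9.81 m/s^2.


Formula: Fn = V / sqrt(g * L)
Step 1 — g * L = 9.81 * 205.0 = 2011.05
Step 2 — sqrt(g * L) = sqrt(2011.05) = 44.844732
Step 3 — Fn = 5.03 / 44.844732 ≈ 0.11216 (5 s.f.)

0.11216


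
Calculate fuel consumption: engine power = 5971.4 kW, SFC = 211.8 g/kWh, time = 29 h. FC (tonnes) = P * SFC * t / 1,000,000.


Formula: FC (tonnes) = P * SFC * t / 1,000,000
Step 1 — P * SFC * t = 5971.4 * 211.8 * 29 = 36677533.08 g
Step 2 — FC (tonnes) = 36677533.08 / 1,000,000 ≈ 36.678 tonnes (5 s.f.)

36.678 tonnes


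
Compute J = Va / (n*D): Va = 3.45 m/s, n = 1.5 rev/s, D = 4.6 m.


Formula: J = Va / (n * D)
Step 1 — n * D = 1.5 * 4.6 = 6.9
Step 2 — J = 3.45 / 6.9 ≈ 0.50000 (5 s.f.)

0.50000


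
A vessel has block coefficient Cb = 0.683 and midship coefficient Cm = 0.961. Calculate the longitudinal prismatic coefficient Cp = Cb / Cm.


Formula: Cp = Cb / Cm
Substituting: Cp = 0.683 / 0.961
Result: Cp ≈ 0.71072 (5 s.f.)

0.71072


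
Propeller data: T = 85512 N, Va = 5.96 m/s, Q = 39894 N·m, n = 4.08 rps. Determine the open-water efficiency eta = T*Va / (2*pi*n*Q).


Formula: eta = T * Va / (2 * pi * n * Q)
Step 1 — numerator = T * Va = 85512 * 5.96 = 509651.52
Step 2 — 2 * pi * n = 2 * pi * 4.08 = 25.635396
Step 3 — denominator = 25.635396 * 39894 = 1022698.49
Step 4 — eta = 509651.52 / 1022698.49 ≈ 0.49834 (5 s.f.)

0.49834


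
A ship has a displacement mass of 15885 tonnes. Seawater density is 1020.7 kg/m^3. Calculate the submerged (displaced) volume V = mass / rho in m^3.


Formula: V = mass / rho
Step 1 — convert tonnes to kg: 15885 t * 1000 = 15885000 kg
Step 2 — V = 15885000 / 1020.7 ≈ 15563 m^3 (5 s.f.)

15563 m^3


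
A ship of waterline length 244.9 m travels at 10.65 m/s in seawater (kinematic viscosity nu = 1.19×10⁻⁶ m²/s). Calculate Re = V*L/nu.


Formula: Re = V * L / nu
Step 1 — V * L = 10.65 * 244.9 = 2608.185 m^2/s
Step 2 — Re = 2608.185 / 1.19e-6 = 2.19e+09

2.19e+09


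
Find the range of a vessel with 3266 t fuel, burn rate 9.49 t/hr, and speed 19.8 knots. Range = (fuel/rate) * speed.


Formula: endurance = fuel / rate; range = endurance * speed
Step 1 — endurance = 3266 / 9.49 = 344.1517 hours
Step 2 — range = 344.1517 * 19.8 ≈ 6814.2 nautical miles (5 s.f.)

6814.2 NM


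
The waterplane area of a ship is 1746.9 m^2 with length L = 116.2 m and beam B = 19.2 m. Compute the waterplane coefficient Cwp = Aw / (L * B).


Formula: Cwp = Aw / (L * B)
Step 1 — L * B = 116.2 * 19.2 = 2231.04 m^2
Step 2 — Cwp = 1746.9 / 2231.04 ≈ 0.78300 (5 s.f.)

0.78300


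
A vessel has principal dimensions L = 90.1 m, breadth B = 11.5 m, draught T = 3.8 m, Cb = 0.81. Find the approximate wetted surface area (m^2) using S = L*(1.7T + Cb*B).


Formula: S = 1.7*L*T + V/T with V = Cb*L*B*T, i.e. S = L * (1.7*T + Cb*B)
Step 1 — 1.7*T = 1.7 * 3.8 = 6.46 m
Step 2 — Cb*B = 0.81 * 11.5 = 9.315 m
Step 3 — 1.7*T + Cb*B = 6.46 + 9.315 = 15.775 m
Step 4 — S = 90.1 * 15.775 ≈ 1421.3 m^2 (5 s.f.)

1421.3 m^2


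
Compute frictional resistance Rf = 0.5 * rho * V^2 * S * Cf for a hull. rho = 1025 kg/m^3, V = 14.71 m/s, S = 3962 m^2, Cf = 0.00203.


Formula: Rf = 0.5 * rho * V^2 * S * Cf
Step 1 — V^2 = 14.71^2 = 216.3841
Step 2 — 0.5 * rho * V^2 = 0.5 * 1025 * 216.3841 = 110896.85125
Step 3 — Rf = 110896.85125 * 3962 * 0.00203 ≈ 891930 N (5 s.f.)

891930 N


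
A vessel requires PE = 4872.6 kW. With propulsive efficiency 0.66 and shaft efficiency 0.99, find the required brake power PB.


Formula: PB = PE / (eta_D * eta_S)
Step 1 — combined efficiency = eta_D * eta_S = 0.66 * 0.99 = 0.6534
Step 2 — PB = 4872.6 / 0.6534 ≈ 7457.3 kW (5 s.f.)

7457.3 kW


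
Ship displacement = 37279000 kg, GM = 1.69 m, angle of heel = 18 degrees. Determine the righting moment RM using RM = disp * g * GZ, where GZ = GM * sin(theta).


Formula: GZ = GM * sin(theta); RM = disp * g * GZ
Step 1 — GZ = 1.69 * sin(18°) = 1.69 * 0.309017 = 0.522239 m
Step 2 — RM = 37279000 * 9.81 * 0.522239 ≈ 190990000 N·m (5 s.f.)

190990000 N·m


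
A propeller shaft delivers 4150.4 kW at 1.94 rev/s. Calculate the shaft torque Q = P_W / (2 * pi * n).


Formula: Q = P_W / (2 * pi * n)
Step 1 — P_W = 4150.4 kW * 1000 = 4150400.0 W
Step 2 — 2 * pi * n = 2 * pi * 1.94 = 12.189379
Step 3 — Q = 4150400.0 / 12.189379 ≈ 340490 N·m (5 s.f.)

340490 N·m


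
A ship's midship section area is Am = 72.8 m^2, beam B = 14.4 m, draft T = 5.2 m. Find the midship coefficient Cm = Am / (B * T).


Formula: Cm = Am / (B * T)
Step 1 — B * T = 14.4 * 5.2 = 74.88 m^2
Step 2 — Cm = 72.8 / 74.88 ≈ 0.97222 (5 s.f.)

0.97222


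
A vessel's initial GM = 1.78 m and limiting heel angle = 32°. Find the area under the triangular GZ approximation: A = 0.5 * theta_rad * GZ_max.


Formula: GZ_max = GM * sin(theta); Area = 0.5 * theta_rad * GZ_max
Step 1 — GZ_max = 1.78 * sin(32°) = 1.78 * 0.529919 = 0.943256 m
Step 2 — theta_rad = 32 * pi/180 = 0.558505 rad
Step 3 — Area = 0.5 * 0.558505 * 0.943256 ≈ 0.26341 m·rad (5 s.f.)

0.26341 m·rad


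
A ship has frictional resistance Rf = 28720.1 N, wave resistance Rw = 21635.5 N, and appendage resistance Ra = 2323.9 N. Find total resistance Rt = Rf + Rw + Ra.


Formula: Rt = Rf + Rw + Ra
Substituting: Rt = 28720.1 + 21635.5 + 2323.9
Result: Rt = 52679.5 N

52679.5 N


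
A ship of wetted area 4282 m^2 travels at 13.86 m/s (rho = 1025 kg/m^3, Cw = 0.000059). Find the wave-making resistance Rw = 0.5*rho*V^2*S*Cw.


Formula: Rw = 0.5 * rho * V^2 * S * Cw
Step 1 — V^2 = 13.86^2 = 192.0996
Step 2 — 0.5 * rho * V^2 = 0.5 * 1025 * 192.0996 = 98451.045
Step 3 — Rw = 98451.045 * 4282 * 0.000059 ≈ 24872 N (5 s.f.)

24872 N


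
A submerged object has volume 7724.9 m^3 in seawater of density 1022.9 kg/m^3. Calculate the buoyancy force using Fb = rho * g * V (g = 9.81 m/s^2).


Formula: Fb = rho * g * V
Substituting: Fb = 1022.9 * 9.81 * 7724.9
Intermediate: 1022.9 * 9.81 = 10034.649
Result: Fb = 10034.649 * 7724.9 ≈ 77517000 N (5 s.f.)

77517000 N


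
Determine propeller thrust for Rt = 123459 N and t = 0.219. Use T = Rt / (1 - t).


Formula: T = Rt / (1 - t)
Step 1 — (1 - t) = 1 - 0.219 = 0.781
Step 2 — T = 123459 / 0.781 ≈ 158080 N (5 s.f.)

158080 N


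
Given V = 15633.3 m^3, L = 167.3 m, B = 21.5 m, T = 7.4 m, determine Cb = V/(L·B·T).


Formula: Cb = V / (L * B * T)
Step 1 — L * B * T = 167.3 * 21.5 * 7.4 = 26617.43 m^3
Step 2 — Cb = 15633.3 / 26617.43 ≈ 0.58733 (5 s.f.)

0.58733


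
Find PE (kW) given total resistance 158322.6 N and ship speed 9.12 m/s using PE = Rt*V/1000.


Formula: PE = Rt * V / 1000 (kW)
Step 1 — PE (W) = 158322.6 * 9.12 = 1443902.112 W
Step 2 — PE (kW) = 1443902.112 / 1000 ≈ 1443.9 kW (5 s.f.)

1443.9 kW


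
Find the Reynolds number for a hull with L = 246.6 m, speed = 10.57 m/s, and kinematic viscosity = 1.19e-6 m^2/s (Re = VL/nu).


Formula: Re = V * L / nu
Step 1 — V * L = 10.57 * 246.6 = 2606.562 m^2/s
Step 2 — Re = 2606.562 / 1.19e-6 = 2.19e+09

2.19e+09


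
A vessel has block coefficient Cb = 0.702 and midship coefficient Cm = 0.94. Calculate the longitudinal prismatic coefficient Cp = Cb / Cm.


Formula: Cp = Cb / Cm
Substituting: Cp = 0.702 / 0.94
Result: Cp ≈ 0.74681 (5 s.f.)

0.74681


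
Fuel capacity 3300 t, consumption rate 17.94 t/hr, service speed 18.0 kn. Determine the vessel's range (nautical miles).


Formula: endurance = fuel / rate; range = endurance * speed
Step 1 — endurance = 3300 / 17.94 = 183.9465 hours
Step 2 — range = 183.9465 * 18.0 ≈ 3311.0 nautical miles (5 s.f.)

3311.0 NM


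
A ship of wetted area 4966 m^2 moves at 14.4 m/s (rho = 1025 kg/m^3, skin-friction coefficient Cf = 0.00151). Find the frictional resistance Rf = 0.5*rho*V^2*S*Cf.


Formula: Rf = 0.5 * rho * V^2 * S * Cf
Step 1 — V^2 = 14.4^2 = 207.36
Step 2 — 0.5 * rho * V^2 = 0.5 * 1025 * 207.36 = 106272.0
Step 3 — Rf = 106272.0 * 4966 * 0.00151 ≈ 796900 N (5 s.f.)

796900 N


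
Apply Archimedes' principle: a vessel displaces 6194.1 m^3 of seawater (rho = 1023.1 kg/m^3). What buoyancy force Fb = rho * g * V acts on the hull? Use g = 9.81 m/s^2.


Formula: Fb = rho * g * V
Substituting: Fb = 1023.1 * 9.81 * 6194.1
Intermediate: 1023.1 * 9.81 = 10036.611
Result: Fb = 10036.611 * 6194.1 ≈ 62168000 N (5 s.f.)

62168000 N


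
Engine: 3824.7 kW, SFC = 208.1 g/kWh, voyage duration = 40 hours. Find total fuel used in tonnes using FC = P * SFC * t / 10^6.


Formula: FC (tonnes) = P * SFC * t / 1,000,000
Step 1 — P * SFC * t = 3824.7 * 208.1 * 40 = 31836802.8 g
Step 2 — FC (tonnes) = 31836802.8 / 1,000,000 ≈ 31.837 tonnes (5 s.f.)

31.837 tonnes


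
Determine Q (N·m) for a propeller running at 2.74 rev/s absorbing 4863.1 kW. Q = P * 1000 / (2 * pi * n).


Formula: Q = P_W / (2 * pi * n)
Step 1 — P_W = 4863.1 kW * 1000 = 4863100.0 W
Step 2 — 2 * pi * n = 2 * pi * 2.74 = 17.215928
Step 3 — Q = 4863100.0 / 17.215928 ≈ 282480 N·m (5 s.f.)

282480 N·m


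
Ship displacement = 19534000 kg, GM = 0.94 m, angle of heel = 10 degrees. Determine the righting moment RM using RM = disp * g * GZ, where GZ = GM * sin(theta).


Formula: GZ = GM * sin(theta); RM = disp * g * GZ
Step 1 — GZ = 0.94 * sin(10°) = 0.94 * 0.173648 = 0.163229 m
Step 2 — RM = 19534000 * 9.81 * 0.163229 ≈ 31279000 N·m (5 s.f.)

31279000 N·m


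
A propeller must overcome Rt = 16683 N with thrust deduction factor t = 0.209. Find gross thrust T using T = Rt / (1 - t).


Formula: T = Rt / (1 - t)
Step 1 — (1 - t) = 1 - 0.209 = 0.791
Step 2 — T = 16683 / 0.791 ≈ 21091 N (5 s.f.)

21091 N


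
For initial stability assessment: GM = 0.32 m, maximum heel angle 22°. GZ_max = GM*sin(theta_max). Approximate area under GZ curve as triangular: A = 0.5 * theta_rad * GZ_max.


Formula: GZ_max = GM * sin(theta); Area = 0.5 * theta_rad * GZ_max
Step 1 — GZ_max = 0.32 * sin(22°) = 0.32 * 0.374607 = 0.119874 m
Step 2 — theta_rad = 22 * pi/180 = 0.383972 rad
Step 3 — Area = 0.5 * 0.383972 * 0.119874 ≈ 0.023014 m·rad (5 s.f.)

0.023014 m·rad


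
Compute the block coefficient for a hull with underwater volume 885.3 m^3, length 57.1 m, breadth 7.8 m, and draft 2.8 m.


Formula: Cb = V / (L * B * T)
Step 1 — L * B * T = 57.1 * 7.8 * 2.8 = 1247.064 m^3
Step 2 — Cb = 885.3 / 1247.064 ≈ 0.70991 (5 s.f.)

0.70991


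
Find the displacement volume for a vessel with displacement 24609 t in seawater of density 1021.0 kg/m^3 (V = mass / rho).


Formula: V = mass / rho
Step 1 — convert tonnes to kg: 24609 t * 1000 = 24609000 kg
Step 2 — V = 24609000 / 1021.0 ≈ 24103 m^3 (5 s.f.)

24103 m^3


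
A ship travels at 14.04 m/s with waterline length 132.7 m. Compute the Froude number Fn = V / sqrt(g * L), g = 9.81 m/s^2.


Formula: Fn = V / sqrt(g * L)
Step 1 — g * L = 9.81 * 132.7 = 1301.787
Step 2 — sqrt(g * L) = sqrt(1301.787) = 36.080285
Step 3 — Fn = 14.04 / 36.080285 ≈ 0.38913 (5 s.f.)

0.38913


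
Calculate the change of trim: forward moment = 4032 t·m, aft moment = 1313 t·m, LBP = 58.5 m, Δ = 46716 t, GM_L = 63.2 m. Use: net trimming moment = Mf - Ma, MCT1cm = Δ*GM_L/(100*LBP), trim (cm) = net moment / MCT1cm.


Formula: net trimming moment = Mf - Ma; MCT1cm = Δ*GM_L/(100*LBP); trim = net moment / MCT1cm
Step 1 — net trimming moment = 4032 - 1313 = 2719 t·m
Step 2 — MCT1cm = 46716 * 63.2 / (100 * 58.5) = 504.6925 t·m/cm
Step 3 — trim = 2719 / 504.6925 ≈ 5.3874 cm (5 s.f.)

5.3874 cm


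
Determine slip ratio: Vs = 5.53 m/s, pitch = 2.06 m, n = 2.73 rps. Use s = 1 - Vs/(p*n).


Formula: s = 1 - Vs / (p * n)
Step 1 — p * n = 2.06 * 2.73 = 5.6238
Step 2 — Vs / (p*n) = 5.53 / 5.6238 = 0.983321 (6 d.p.)
Step 3 — s = 1 - 0.983321 = 0.016679

0.016679


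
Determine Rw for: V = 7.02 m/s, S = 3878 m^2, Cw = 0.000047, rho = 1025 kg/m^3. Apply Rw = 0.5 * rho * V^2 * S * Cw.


Formula: Rw = 0.5 * rho * V^2 * S * Cw
Step 1 — V^2 = 7.02^2 = 49.2804
Step 2 — 0.5 * rho * V^2 = 0.5 * 1025 * 49.2804 = 25256.205
Step 3 — Rw = 25256.205 * 3878 * 0.000047 ≈ 4603.3 N (5 s.f.)

4603.3 N


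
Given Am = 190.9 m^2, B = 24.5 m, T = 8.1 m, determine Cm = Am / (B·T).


Formula: Cm = Am / (B * T)
Step 1 — B * T = 24.5 * 8.1 = 198.45 m^2
Step 2 — Cm = 190.9 / 198.45 ≈ 0.96196 (5 s.f.)

0.96196


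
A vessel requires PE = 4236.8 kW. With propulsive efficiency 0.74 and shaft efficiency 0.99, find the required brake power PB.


Formula: PB = PE / (eta_D * eta_S)
Step 1 — combined efficiency = eta_D * eta_S = 0.74 * 0.99 = 0.7326
Step 2 — PB = 4236.8 / 0.7326 ≈ 5783.2 kW (5 s.f.)

5783.2 kW


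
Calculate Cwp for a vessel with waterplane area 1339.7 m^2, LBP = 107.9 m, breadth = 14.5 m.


Formula: Cwp = Aw / (L * B)
Step 1 — L * B = 107.9 * 14.5 = 1564.55 m^2
Step 2 — Cwp = 1339.7 / 1564.55 ≈ 0.85628 (5 s.f.)

0.85628


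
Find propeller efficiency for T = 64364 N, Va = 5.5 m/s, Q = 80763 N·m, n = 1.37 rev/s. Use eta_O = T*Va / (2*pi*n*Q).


Formula: eta = T * Va / (2 * pi * n * Q)
Step 1 — numerator = T * Va = 64364 * 5.5 = 354002.0
Step 2 — 2 * pi * n = 2 * pi * 1.37 = 8.607964
Step 3 — denominator = 8.607964 * 80763 = 695205.0
Step 4 — eta = 354002.0 / 695205.0 ≈ 0.50921 (5 s.f.)

0.50921


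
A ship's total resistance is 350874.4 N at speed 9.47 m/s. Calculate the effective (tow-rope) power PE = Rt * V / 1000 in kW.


Formula: PE = Rt * V / 1000 (kW)
Step 1 — PE (W) = 350874.4 * 9.47 = 3322780.568 W
Step 2 — PE (kW) = 3322780.568 / 1000 ≈ 3322.8 kW (5 s.f.)

3322.8 kW


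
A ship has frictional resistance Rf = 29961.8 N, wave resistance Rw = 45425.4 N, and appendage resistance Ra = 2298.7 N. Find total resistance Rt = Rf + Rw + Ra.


Formula: Rt = Rf + Rw + Ra
Substituting: Rt = 29961.8 + 45425.4 + 2298.7
Result: Rt = 77685.9 N

77685.9 N


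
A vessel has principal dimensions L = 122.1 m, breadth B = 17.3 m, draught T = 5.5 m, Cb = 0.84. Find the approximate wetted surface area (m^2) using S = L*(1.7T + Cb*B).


Formula: S = 1.7*L*T + V/T with V = Cb*L*B*T, i.e. S = L * (1.7*T + Cb*B)
Step 1 — 1.7*T = 1.7 * 5.5 = 9.35 m
Step 2 — Cb*B = 0.84 * 17.3 = 14.532 m
Step 3 — 1.7*T + Cb*B = 9.35 + 14.532 = 23.882 m
Step 4 — S = 122.1 * 23.882 ≈ 2916.0 m^2 (5 s.f.)

2916.0 m^2


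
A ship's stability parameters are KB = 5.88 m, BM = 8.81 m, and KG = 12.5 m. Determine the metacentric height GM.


Formula: GM = KB + BM - KG
Step 1 — KM = KB + BM = 5.88 + 8.81 = 14.69 m
Step 2 — GM = KM - KG = 14.69 - 12.5 = 2.19 m

2.19 m


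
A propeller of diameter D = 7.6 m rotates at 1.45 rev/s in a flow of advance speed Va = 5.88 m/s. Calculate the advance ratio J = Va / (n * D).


Formula: J = Va / (n * D)
Step 1 — n * D = 1.45 * 7.6 = 11.02
Step 2 — J = 5.88 / 11.02 ≈ 0.53358 (5 s.f.)

0.53358


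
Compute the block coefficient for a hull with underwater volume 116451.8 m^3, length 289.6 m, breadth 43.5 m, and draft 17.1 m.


Formula: Cb = V / (L * B * T)
Step 1 — L * B * T = 289.6 * 43.5 * 17.1 = 215418.96 m^3
Step 2 — Cb = 116451.8 / 215418.96 ≈ 0.54058 (5 s.f.)

0.54058


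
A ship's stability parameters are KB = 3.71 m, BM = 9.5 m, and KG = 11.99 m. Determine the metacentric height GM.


Formula: GM = KB + BM - KG
Step 1 — KM = KB + BM = 3.71 + 9.5 = 13.21 m
Step 2 — GM = KM - KG = 13.21 - 11.99 = 1.22 m

1.22 m


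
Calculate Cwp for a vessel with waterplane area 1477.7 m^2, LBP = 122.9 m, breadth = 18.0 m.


Formula: Cwp = Aw / (L * B)
Step 1 — L * B = 122.9 * 18.0 = 2212.2 m^2
Step 2 — Cwp = 1477.7 / 2212.2 ≈ 0.66798 (5 s.f.)

0.66798


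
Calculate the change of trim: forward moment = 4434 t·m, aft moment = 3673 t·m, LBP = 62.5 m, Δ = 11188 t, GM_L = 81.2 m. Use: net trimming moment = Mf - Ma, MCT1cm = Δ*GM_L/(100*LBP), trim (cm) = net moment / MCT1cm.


Formula: net trimming moment = Mf - Ma; MCT1cm = Δ*GM_L/(100*LBP); trim = net moment / MCT1cm
Step 1 — net trimming moment = 4434 - 3673 = 761 t·m
Step 2 — MCT1cm = 11188 * 81.2 / (100 * 62.5) = 145.3545 t·m/cm
Step 3 — trim = 761 / 145.3545 ≈ 5.2355 cm (5 s.f.)

5.2355 cm


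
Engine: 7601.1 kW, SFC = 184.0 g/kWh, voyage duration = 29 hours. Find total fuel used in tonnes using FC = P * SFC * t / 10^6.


Formula: FC (tonnes) = P * SFC * t / 1,000,000
Step 1 — P * SFC * t = 7601.1 * 184.0 * 29 = 40559469.6 g
Step 2 — FC (tonnes) = 40559469.6 / 1,000,000 ≈ 40.559 tonnes (5 s.f.)

40.559 tonnes


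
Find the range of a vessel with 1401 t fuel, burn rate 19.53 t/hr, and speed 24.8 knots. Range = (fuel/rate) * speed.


Formula: endurance = fuel / rate; range = endurance * speed
Step 1 — endurance = 1401 / 19.53 = 71.7358 hours
Step 2 — range = 71.7358 * 24.8 ≈ 1779.0 nautical miles (5 s.f.)

1779.0 NM


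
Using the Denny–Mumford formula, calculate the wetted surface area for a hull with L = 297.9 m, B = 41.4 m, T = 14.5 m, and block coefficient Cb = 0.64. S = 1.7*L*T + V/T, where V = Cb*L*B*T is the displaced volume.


Formula: S = 1.7*L*T + V/T with V = Cb*L*B*T, i.e. S = L * (1.7*T + Cb*B)
Step 1 — 1.7*T = 1.7 * 14.5 = 24.65 m
Step 2 — Cb*B = 0.64 * 41.4 = 26.496 m
Step 3 — 1.7*T + Cb*B = 24.65 + 26.496 = 51.146 m
Step 4 — S = 297.9 * 51.146 ≈ 15236 m^2 (5 s.f.)

15236 m^2


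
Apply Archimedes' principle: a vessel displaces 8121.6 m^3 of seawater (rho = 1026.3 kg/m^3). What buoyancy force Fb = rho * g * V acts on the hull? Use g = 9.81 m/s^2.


Formula: Fb = rho * g * V
Substituting: Fb = 1026.3 * 9.81 * 8121.6
Intermediate: 1026.3 * 9.81 = 10068.003
Result: Fb = 10068.003 * 8121.6 ≈ 81768000 N (5 s.f.)

81768000 N


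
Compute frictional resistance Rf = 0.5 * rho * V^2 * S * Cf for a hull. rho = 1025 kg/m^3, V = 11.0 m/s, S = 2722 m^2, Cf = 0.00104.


Formula: Rf = 0.5 * rho * V^2 * S * Cf
Step 1 — V^2 = 11.0^2 = 121.0
Step 2 — 0.5 * rho * V^2 = 0.5 * 1025 * 121.0 = 62012.5
Step 3 — Rf = 62012.5 * 2722 * 0.00104 ≈ 175550 N (5 s.f.)

175550 N


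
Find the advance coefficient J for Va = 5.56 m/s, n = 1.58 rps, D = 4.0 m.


Formula: J = Va / (n * D)
Step 1 — n * D = 1.58 * 4.0 = 6.32
Step 2 — J = 5.56 / 6.32 ≈ 0.87975 (5 s.f.)

0.87975


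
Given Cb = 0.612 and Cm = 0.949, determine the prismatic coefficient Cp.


Formula: Cp = Cb / Cm
Substituting: Cp = 0.612 / 0.949
Result: Cp ≈ 0.64489 (5 s.f.)

0.64489


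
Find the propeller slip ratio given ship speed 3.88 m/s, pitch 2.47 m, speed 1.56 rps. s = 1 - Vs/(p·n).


Formula: s = 1 - Vs / (p * n)
Step 1 — p * n = 2.47 * 1.56 = 3.8532
Step 2 — Vs / (p*n) = 3.88 / 3.8532 = 1.006955 (6 d.p.)
Step 3 — s = 1 - 1.006955 = -0.006955

-0.006955


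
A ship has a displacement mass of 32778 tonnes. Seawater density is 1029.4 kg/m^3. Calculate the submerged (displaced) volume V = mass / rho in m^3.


Formula: V = mass / rho
Step 1 — convert tonnes to kg: 32778 t * 1000 = 32778000 kg
Step 2 — V = 32778000 / 1029.4 ≈ 31842 m^3 (5 s.f.)

31842 m^3


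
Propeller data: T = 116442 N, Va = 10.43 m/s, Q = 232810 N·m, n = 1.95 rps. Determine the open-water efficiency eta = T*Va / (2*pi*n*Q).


Formula: eta = T * Va / (2 * pi * n * Q)
Step 1 — numerator = T * Va = 116442 * 10.43 = 1214490.06
Step 2 — 2 * pi * n = 2 * pi * 1.95 = 12.252211
Step 3 — denominator = 12.252211 * 232810 = 2852437.24
Step 4 — eta = 1214490.06 / 2852437.24 ≈ 0.42577 (5 s.f.)

0.42577


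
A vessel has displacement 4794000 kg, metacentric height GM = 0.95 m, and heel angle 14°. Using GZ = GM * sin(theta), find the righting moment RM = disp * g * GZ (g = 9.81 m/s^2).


Formula: GZ = GM * sin(theta); RM = disp * g * GZ
Step 1 — GZ = 0.95 * sin(14°) = 0.95 * 0.241922 = 0.229826 m
Step 2 — RM = 4794000 * 9.81 * 0.229826 ≈ 10809000 N·m (5 s.f.)

10809000 N·m


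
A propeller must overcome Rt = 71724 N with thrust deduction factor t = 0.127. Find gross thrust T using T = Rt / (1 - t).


Formula: T = Rt / (1 - t)
Step 1 — (1 - t) = 1 - 0.127 = 0.873
Step 2 — T = 71724 / 0.873 ≈ 82158 N (5 s.f.)

82158 N


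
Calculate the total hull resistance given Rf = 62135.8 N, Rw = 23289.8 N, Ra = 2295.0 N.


Formula: Rt = Rf + Rw + Ra
Substituting: Rt = 62135.8 + 23289.8 + 2295.0
Result: Rt = 87720.6 N

87720.6 N


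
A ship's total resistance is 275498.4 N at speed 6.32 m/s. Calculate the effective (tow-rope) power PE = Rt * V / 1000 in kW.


Formula: PE = Rt * V / 1000 (kW)
Step 1 — PE (W) = 275498.4 * 6.32 = 1741149.888 W
Step 2 — PE (kW) = 1741149.888 / 1000 ≈ 1741.1 kW (5 s.f.)

1741.1 kW


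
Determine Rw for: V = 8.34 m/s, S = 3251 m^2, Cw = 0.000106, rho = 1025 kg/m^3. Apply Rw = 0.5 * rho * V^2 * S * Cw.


Formula: Rw = 0.5 * rho * V^2 * S * Cw
Step 1 — V^2 = 8.34^2 = 69.5556
Step 2 — 0.5 * rho * V^2 = 0.5 * 1025 * 69.5556 = 35647.245
Step 3 — Rw = 35647.245 * 3251 * 0.000106 ≈ 12284 N (5 s.f.)

12284 N


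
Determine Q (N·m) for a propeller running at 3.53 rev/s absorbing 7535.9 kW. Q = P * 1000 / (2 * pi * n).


Formula: Q = P_W / (2 * pi * n)
Step 1 — P_W = 7535.9 kW * 1000 = 7535900.0 W
Step 2 — 2 * pi * n = 2 * pi * 3.53 = 22.179644
Step 3 — Q = 7535900.0 / 22.179644 ≈ 339770 N·m (5 s.f.)

339770 N·m


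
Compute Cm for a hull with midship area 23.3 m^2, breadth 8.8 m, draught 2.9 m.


Formula: Cm = Am / (B * T)
Step 1 — B * T = 8.8 * 2.9 = 25.52 m^2
Step 2 — Cm = 23.3 / 25.52 ≈ 0.91301 (5 s.f.)

0.91301


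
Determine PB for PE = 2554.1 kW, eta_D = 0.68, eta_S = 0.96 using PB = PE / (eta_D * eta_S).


Formula: PB = PE / (eta_D * eta_S)
Step 1 — combined efficiency = eta_D * eta_S = 0.68 * 0.96 = 0.6528
Step 2 — PB = 2554.1 / 0.6528 ≈ 3912.5 kW (5 s.f.)

3912.5 kW


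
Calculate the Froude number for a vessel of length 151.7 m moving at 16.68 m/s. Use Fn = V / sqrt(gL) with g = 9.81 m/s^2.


Formula: Fn = V / sqrt(g * L)
Step 1 — g * L = 9.81 * 151.7 = 1488.177
Step 2 — sqrt(g * L) = sqrt(1488.177) = 38.576897
Step 3 — Fn = 16.68 / 38.576897 ≈ 0.43238 (5 s.f.)

0.43238


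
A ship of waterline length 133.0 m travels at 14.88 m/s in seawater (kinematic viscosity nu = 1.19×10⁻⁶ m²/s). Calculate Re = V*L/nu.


Formula: Re = V * L / nu
Step 1 — V * L = 14.88 * 133.0 = 1979.04 m^2/s
Step 2 — Re = 1979.04 / 1.19e-6 = 1.66e+09

1.66e+09


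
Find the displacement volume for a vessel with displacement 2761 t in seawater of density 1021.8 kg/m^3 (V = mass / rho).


Formula: V = mass / rho
Step 1 — convert tonnes to kg: 2761 t * 1000 = 2761000 kg
Step 2 — V = 2761000 / 1021.8 ≈ 2702.1 m^3 (5 s.f.)

2702.1 m^3


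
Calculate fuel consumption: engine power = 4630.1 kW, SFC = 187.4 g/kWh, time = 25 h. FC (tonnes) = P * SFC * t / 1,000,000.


Formula: FC (tonnes) = P * SFC * t / 1,000,000
Step 1 — P * SFC * t = 4630.1 * 187.4 * 25 = 21692018.5 g
Step 2 — FC (tonnes) = 21692018.5 / 1,000,000 ≈ 21.692 tonnes (5 s.f.)

21.692 tonnes


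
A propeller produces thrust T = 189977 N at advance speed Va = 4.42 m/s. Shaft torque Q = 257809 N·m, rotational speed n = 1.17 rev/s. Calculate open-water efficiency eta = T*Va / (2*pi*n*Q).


Formula: eta = T * Va / (2 * pi * n * Q)
Step 1 — numerator = T * Va = 189977 * 4.42 = 839698.34
Step 2 — 2 * pi * n = 2 * pi * 1.17 = 7.351327
Step 3 — denominator = 7.351327 * 257809 = 1895238.26
Step 4 — eta = 839698.34 / 1895238.26 ≈ 0.44306 (5 s.f.)

0.44306


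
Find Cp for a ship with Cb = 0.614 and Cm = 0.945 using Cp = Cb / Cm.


Formula: Cp = Cb / Cm
Substituting: Cp = 0.614 / 0.945
Result: Cp ≈ 0.64974 (5 s.f.)

0.64974


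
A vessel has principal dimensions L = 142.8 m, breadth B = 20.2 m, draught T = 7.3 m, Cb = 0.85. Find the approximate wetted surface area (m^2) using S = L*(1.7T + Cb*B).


Formula: S = 1.7*L*T + V/T with V = Cb*L*B*T, i.e. S = L * (1.7*T + Cb*B)
Step 1 — 1.7*T = 1.7 * 7.3 = 12.41 m
Step 2 — Cb*B = 0.85 * 20.2 = 17.17 m
Step 3 — 1.7*T + Cb*B = 12.41 + 17.17 = 29.58 m
Step 4 — S = 142.8 * 29.58 ≈ 4224.0 m^2 (5 s.f.)

4224.0 m^2


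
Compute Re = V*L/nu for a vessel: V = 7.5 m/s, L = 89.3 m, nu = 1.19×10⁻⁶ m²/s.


Formula: Re = V * L / nu
Step 1 — V * L = 7.5 * 89.3 = 669.75 m^2/s
Step 2 — Re = 669.75 / 1.19e-6 = 5.63e+08

5.63e+08


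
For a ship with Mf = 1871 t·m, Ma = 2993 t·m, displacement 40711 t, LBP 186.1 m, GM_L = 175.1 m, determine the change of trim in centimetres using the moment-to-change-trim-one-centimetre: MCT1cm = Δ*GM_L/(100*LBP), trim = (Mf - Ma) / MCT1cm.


Formula: net trimming moment = Mf - Ma; MCT1cm = Δ*GM_L/(100*LBP); trim = net moment / MCT1cm
Step 1 — net trimming moment = 1871 - 2993 = -1122 t·m
Step 2 — MCT1cm = 40711 * 175.1 / (100 * 186.1) = 383.0465 t·m/cm
Step 3 — trim = -1122 / 383.0465 ≈ -2.9291 cm (5 s.f.)

-2.9291 cm


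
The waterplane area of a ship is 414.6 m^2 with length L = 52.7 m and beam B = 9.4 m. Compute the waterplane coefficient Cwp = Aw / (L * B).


Formula: Cwp = Aw / (L * B)
Step 1 — L * B = 52.7 * 9.4 = 495.38 m^2
Step 2 — Cwp = 414.6 / 495.38 ≈ 0.83693 (5 s.f.)

0.83693


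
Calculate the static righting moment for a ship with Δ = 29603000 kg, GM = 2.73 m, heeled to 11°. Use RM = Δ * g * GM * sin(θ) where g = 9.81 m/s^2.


Formula: GZ = GM * sin(theta); RM = disp * g * GZ
Step 1 — GZ = 2.73 * sin(11°) = 2.73 * 0.190809 = 0.520909 m
Step 2 — RM = 29603000 * 9.81 * 0.520909 ≈ 151270000 N·m (5 s.f.)

151270000 N·m


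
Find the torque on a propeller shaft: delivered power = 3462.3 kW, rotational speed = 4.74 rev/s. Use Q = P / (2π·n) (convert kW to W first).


Formula: Q = P_W / (2 * pi * n)
Step 1 — P_W = 3462.3 kW * 1000 = 3462300.0 W
Step 2 — 2 * pi * n = 2 * pi * 4.74 = 29.782298
Step 3 — Q = 3462300.0 / 29.782298 ≈ 116250 N·m (5 s.f.)

116250 N·m


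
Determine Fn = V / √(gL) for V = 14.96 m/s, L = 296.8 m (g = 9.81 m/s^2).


Formula: Fn = V / sqrt(g * L)
Step 1 — g * L = 9.81 * 296.8 = 2911.608
Step 2 — sqrt(g * L) = sqrt(2911.608) = 53.959318
Step 3 — Fn = 14.96 / 53.959318 ≈ 0.27725 (5 s.f.)

0.27725


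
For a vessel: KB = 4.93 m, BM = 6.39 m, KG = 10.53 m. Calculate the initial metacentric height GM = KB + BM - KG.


Formula: GM = KB + BM - KG
Step 1 — KM = KB + BM = 4.93 + 6.39 = 11.32 m
Step 2 — GM = KM - KG = 11.32 - 10.53 = 0.79 m

0.79 m


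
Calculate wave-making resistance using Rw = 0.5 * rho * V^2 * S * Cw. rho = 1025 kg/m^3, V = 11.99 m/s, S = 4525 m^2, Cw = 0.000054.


Formula: Rw = 0.5 * rho * V^2 * S * Cw
Step 1 — V^2 = 11.99^2 = 143.7601
Step 2 — 0.5 * rho * V^2 = 0.5 * 1025 * 143.7601 = 73677.05125
Step 3 — Rw = 73677.05125 * 4525 * 0.000054 ≈ 18003 N (5 s.f.)

18003 N


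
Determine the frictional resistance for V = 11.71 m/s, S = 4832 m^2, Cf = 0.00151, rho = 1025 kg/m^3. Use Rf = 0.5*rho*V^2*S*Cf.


Formula: Rf = 0.5 * rho * V^2 * S * Cf
Step 1 — V^2 = 11.71^2 = 137.1241
Step 2 — 0.5 * rho * V^2 = 0.5 * 1025 * 137.1241 = 70276.10125
Step 3 — Rf = 70276.10125 * 4832 * 0.00151 ≈ 512760 N (5 s.f.)

512760 N


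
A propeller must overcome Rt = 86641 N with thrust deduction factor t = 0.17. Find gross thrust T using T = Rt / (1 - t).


Formula: T = Rt / (1 - t)
Step 1 — (1 - t) = 1 - 0.17 = 0.83
Step 2 — T = 86641 / 0.83 ≈ 104390 N (5 s.f.)

104390 N


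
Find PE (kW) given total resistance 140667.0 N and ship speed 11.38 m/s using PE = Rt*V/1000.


Formula: PE = Rt * V / 1000 (kW)
Step 1 — PE (W) = 140667.0 * 11.38 = 1600790.46 W
Step 2 — PE (kW) = 1600790.46 / 1000 ≈ 1600.8 kW (5 s.f.)

1600.8 kW


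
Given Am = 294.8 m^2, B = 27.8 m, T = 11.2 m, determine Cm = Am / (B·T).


Formula: Cm = Am / (B * T)
Step 1 — B * T = 27.8 * 11.2 = 311.36 m^2
Step 2 — Cm = 294.8 / 311.36 ≈ 0.94681 (5 s.f.)

0.94681


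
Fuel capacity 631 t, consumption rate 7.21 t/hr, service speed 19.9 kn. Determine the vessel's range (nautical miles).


Formula: endurance = fuel / rate; range = endurance * speed
Step 1 — endurance = 631 / 7.21 = 87.5173 hours
Step 2 — range = 87.5173 * 19.9 ≈ 1741.6 nautical miles (5 s.f.)

1741.6 NM


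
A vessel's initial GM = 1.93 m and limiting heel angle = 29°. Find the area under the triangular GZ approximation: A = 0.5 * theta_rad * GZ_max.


Formula: GZ_max = GM * sin(theta); Area = 0.5 * theta_rad * GZ_max
Step 1 — GZ_max = 1.93 * sin(29°) = 1.93 * 0.48481 = 0.935683 m
Step 2 — theta_rad = 29 * pi/180 = 0.506145 rad
Step 3 — Area = 0.5 * 0.506145 * 0.935683 ≈ 0.23680 m·rad (5 s.f.)

0.23680 m·rad


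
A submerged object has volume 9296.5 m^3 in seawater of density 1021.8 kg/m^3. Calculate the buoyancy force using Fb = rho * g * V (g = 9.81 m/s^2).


Formula: Fb = rho * g * V
Substituting: Fb = 1021.8 * 9.81 * 9296.5
Intermediate: 1021.8 * 9.81 = 10023.858
Result: Fb = 10023.858 * 9296.5 ≈ 93187000 N (5 s.f.)

93187000 N


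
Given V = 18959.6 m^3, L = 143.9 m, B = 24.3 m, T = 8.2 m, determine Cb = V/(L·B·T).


Formula: Cb = V / (L * B * T)
Step 1 — L * B * T = 143.9 * 24.3 * 8.2 = 28673.514 m^3
Step 2 — Cb = 18959.6 / 28673.514 ≈ 0.66122 (5 s.f.)

0.66122


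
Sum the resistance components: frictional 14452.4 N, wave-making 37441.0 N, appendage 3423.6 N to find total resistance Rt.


Formula: Rt = Rf + Rw + Ra
Substituting: Rt = 14452.4 + 37441.0 + 3423.6
Result: Rt = 55317.0 N

55317.0 N


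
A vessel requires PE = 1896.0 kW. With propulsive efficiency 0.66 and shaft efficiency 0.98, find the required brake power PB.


Formula: PB = PE / (eta_D * eta_S)
Step 1 — combined efficiency = eta_D * eta_S = 0.66 * 0.98 = 0.6468
Step 2 — PB = 1896.0 / 0.6468 ≈ 2931.4 kW (5 s.f.)

2931.4 kW


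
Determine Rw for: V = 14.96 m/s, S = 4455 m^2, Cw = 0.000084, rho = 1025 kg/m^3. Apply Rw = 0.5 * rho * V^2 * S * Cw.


Formula: Rw = 0.5 * rho * V^2 * S * Cw
Step 1 — V^2 = 14.96^2 = 223.8016
Step 2 — 0.5 * rho * V^2 = 0.5 * 1025 * 223.8016 = 114698.32
Step 3 — Rw = 114698.32 * 4455 * 0.000084 ≈ 42922 N (5 s.f.)

42922 N


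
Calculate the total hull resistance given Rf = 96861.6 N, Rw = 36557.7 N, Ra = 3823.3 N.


Formula: Rt = Rf + Rw + Ra
Substituting: Rt = 96861.6 + 36557.7 + 3823.3
Result: Rt = 137242.6 N

137242.6 N


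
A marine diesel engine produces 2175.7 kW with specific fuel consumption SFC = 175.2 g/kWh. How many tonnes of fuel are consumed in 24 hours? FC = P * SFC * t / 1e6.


Formula: FC (tonnes) = P * SFC * t / 1,000,000
Step 1 — P * SFC * t = 2175.7 * 175.2 * 24 = 9148383.36 g
Step 2 — FC (tonnes) = 9148383.36 / 1,000,000 ≈ 9.1484 tonnes (5 s.f.)

9.1484 tonnes


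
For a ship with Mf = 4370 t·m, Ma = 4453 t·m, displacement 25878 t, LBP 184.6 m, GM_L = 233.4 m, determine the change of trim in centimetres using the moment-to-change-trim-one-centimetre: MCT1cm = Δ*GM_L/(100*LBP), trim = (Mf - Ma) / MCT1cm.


Formula: net trimming moment = Mf - Ma; MCT1cm = Δ*GM_L/(100*LBP); trim = net moment / MCT1cm
Step 1 — net trimming moment = 4370 - 4453 = -83 t·m
Step 2 — MCT1cm = 25878 * 233.4 / (100 * 184.6) = 327.1899 t·m/cm
Step 3 — trim = -83 / 327.1899 ≈ -0.25368 cm (5 s.f.)

-0.25368 cm


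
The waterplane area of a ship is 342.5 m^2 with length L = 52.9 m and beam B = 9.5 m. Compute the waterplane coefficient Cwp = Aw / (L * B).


Formula: Cwp = Aw / (L * B)
Step 1 — L * B = 52.9 * 9.5 = 502.55 m^2
Step 2 — Cwp = 342.5 / 502.55 ≈ 0.68152 (5 s.f.)

0.68152


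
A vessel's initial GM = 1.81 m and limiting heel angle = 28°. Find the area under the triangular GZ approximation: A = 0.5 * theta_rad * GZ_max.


Formula: GZ_max = GM * sin(theta); Area = 0.5 * theta_rad * GZ_max
Step 1 — GZ_max = 1.81 * sin(28°) = 1.81 * 0.469472 = 0.849744 m
Step 2 — theta_rad = 28 * pi/180 = 0.488692 rad
Step 3 — Area = 0.5 * 0.488692 * 0.849744 ≈ 0.20763 m·rad (5 s.f.)

0.20763 m·rad
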